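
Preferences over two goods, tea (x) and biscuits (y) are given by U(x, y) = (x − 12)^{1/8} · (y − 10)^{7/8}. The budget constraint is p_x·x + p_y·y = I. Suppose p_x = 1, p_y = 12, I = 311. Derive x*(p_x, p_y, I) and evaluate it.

Let x' = x−12, y' = y−10. MRS = (1/7)·y'/x' = p_x/p_y.
After buying the subsistence bundle (12, 10), a share 0.125 of the remaining income goes to x: x* = 12 + 0.125·(I − 12p_x − 10p_y)/p_x.
Discretionary income = 311 − 12·1 − 10·12 = 179; x* = 12 + 0.125·179/1 = 34.375.

x* = 34.375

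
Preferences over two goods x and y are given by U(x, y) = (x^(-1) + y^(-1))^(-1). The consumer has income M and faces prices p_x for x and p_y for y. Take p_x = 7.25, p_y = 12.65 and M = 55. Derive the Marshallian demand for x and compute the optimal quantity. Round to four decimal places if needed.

x* = 3.2686

MU_x ∝ x^(-2), MU_y ∝ y^(-2), so MRS = (y/x)^(2) = p_x/p_y.
Hence y/x = (p_x/p_y)^(1/(2)), i.e. raised to the 0.5 power.
With the ratio pinned down, the budget gives x* = M/(p_x + p_y·(y/x)) and y* = (y/x)·x*.
Numerically y/x = 0.757049, so x* = 55/(7.25 + 12.65·0.757049) = 3.2686.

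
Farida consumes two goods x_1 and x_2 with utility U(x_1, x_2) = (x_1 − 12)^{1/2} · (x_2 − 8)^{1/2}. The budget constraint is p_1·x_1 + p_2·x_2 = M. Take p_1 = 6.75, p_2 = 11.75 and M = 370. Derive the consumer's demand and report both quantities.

After buying the subsistence bundle (12, 8), a share 0.5 of the remaining income goes to x_1: x_1* = 12 + 0.5·(M − 12p_1 − 8p_2)/p_1.
Discretionary income = 370 − 12·6.75 − 8·11.75 = 195; x_1* = 12 + 0.5·195/6.75 = 26.4444; x_2* = 8 + 0.5·195/11.75 = 16.2979.

x_1* = 26.4444, x_2* = 16.2979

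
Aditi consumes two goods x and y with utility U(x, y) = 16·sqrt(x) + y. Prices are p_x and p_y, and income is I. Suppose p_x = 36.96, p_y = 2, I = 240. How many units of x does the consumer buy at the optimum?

x* = 0.1874

Set MRS = p_x/p_y: 8·x^(−1/2) = p_x/p_y.
Thus x* = (8·p_y/p_x)² — independent of I — with the rest of income spent on y.
Plugging in: x* = (8·2/36.96)² = 0.1874.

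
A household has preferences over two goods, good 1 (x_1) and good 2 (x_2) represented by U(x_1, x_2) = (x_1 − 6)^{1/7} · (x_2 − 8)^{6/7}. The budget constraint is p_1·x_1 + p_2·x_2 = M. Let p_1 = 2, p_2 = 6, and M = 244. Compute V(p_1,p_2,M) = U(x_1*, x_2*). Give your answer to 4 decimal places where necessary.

Let x_1' = x_1−6, x_2' = x_2−8. MRS = (1/6)·x_2'/x_1' = p_1/p_2.
Substituting into the budget: x_1* = 6 + 1/7·(M − 6·p_1 − 8·p_2)/p_1, and x_2* = 8 + 6/7·(…)/p_2.
Discretionary income = 244 − 6·2 − 8·6 = 184; x_1* = 6 + 1/7·184/2 = 19.1429; x_2* = 8 + 6/7·184/6 = 34.2857.
Utility at the optimum: U(19.1429, 34.2857) = 23.8076.

V = 23.8076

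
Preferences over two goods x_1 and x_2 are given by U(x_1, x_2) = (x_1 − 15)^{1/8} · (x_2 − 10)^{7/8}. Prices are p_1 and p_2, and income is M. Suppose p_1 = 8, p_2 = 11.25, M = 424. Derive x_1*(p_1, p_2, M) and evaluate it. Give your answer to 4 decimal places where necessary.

MRS = (1/7)·(x_2−10)/(x_1−15). Tangency with p_1/p_2 gives x_2−10 = 7·(p_1/p_2)·(x_1−15).
After buying the subsistence bundle (15, 10), a share 0.125 of the remaining income goes to x_1: x_1* = 15 + 0.125·(M − 15p_1 − 10p_2)/p_1.
Discretionary income = 424 − 15·8 − 10·11.25 = 191.5; x_1* = 15 + 0.125·191.5/8 = 17.9922.

x_1* = 17.9922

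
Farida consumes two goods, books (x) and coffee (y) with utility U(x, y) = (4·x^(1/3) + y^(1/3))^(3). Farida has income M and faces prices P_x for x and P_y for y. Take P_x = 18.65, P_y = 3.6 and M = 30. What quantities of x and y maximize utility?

MRS = MU_x/MU_y = 4·(y/x)^(2/3). Set equal to P_x/P_y.
Hence y/x = ((1/4)·P_x/P_y)^(1/(2/3)), i.e. raised to the 1.5 power.
Substitute y = (y/x)·x into the budget: x* = M/(P_x + P_y·(y/x)).
Numerically y/x = 1.473922, so x* = 30/(18.65 + 3.6·1.473922) = 1.2523 and y* = 1.473922·1.2523 = 1.8458.

x* = 1.2523, y* = 1.8458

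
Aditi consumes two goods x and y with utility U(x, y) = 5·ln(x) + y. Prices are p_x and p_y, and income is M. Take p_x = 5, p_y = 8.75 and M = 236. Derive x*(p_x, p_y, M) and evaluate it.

MU_x = 5/x, MU_y = 1. Tangency: 5/x = p_x/p_y.
So x*(p_x,p_y) = 5·p_y/p_x, independent of income; and y* = (M − 5·p_y)/p_y.
At the given prices: x* = 5·8.75/5 = 8.75.

x* = 8.75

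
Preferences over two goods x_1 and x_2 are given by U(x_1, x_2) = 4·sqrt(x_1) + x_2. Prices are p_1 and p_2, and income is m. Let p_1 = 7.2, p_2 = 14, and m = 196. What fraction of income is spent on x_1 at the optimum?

Thus x_1* = (2·p_2/p_1)² — independent of m — with the rest of income spent on x_2.
Plugging in: x_1* = (2·14/7.2)² = 15.1235, x_2* = 6.2222.
Expenditure on x_1: 7.2·15.1235 = 108.8889; share = 0.5556.

share on x_1 = 0.5556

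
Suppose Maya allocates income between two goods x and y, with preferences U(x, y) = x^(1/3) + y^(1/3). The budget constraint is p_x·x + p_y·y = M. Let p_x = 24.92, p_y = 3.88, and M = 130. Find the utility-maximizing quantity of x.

x* = 1.476

MRS = MU_x/MU_y = (y/x)^(2/3). Set equal to p_x/p_y.
Solve for the ratio: y/x = [p_x/p_y]^(1.5).
Substitute y = (y/x)·x into the budget: x* = M/(p_x + p_y·(y/x)).
Numerically y/x = 16.277004, so x* = 130/(24.92 + 3.88·16.277004) = 1.476.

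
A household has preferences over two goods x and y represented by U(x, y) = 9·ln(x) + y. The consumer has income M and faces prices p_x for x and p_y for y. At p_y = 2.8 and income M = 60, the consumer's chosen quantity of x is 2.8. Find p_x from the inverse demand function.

p_x = 9

Set MRS = p_x/p_y: (9/x)/1 = p_x/p_y.
So x*(p_x,p_y) = 9·p_y/p_x, independent of income; and y* = (M − 9·p_y)/p_y.
Set x* = 2.8 in the demand function and solve for p_x: p_x = 9.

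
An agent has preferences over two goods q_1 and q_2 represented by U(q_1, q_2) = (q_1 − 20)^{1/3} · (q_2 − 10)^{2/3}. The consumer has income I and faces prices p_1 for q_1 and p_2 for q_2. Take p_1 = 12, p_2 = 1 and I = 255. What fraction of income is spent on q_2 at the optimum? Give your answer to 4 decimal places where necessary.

This is Cobb-Douglas in (q_1−20, q_2−10): tangency gives 1/3·p_2·(q_2−10) = 2/3·p_1·(q_1−20).
Substituting into the budget: q_1* = 20 + 1/3·(I − 20·p_1 − 10·p_2)/p_1, and q_2* = 10 + 2/3·(…)/p_2.
Discretionary income = 255 − 20·12 − 10·1 = 5; q_1* = 20 + 1/3·5/12 = 20.1389; q_2* = 10 + 2/3·5/1 = 13.3333.
Expenditure on q_2: 1·13.3333 = 13.3333; share = 0.0523.

share on q_2 = 0.0523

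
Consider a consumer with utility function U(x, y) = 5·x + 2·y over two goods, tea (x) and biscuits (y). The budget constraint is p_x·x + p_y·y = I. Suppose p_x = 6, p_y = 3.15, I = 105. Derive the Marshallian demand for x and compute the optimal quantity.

x* = 17.5

Perfect substitutes: compare marginal utility per dollar. 5/p_x vs 2/p_y → 0.8333 vs 0.6349.
x gives more utility per dollar, so spend all income on x: x* = I/p_x, y* = 0.
Numerically: x* = 17.5, y* = 0.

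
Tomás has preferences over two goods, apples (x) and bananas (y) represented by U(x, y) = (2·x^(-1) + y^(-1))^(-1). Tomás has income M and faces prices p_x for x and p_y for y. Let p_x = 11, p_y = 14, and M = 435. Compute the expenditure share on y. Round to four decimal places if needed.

MRS = MU_x/MU_y = 2·(y/x)^(2). Set equal to p_x/p_y.
Hence y/x = ((1/2)·p_x/p_y)^(1/(2)), i.e. raised to the 0.5 power.
With the ratio pinned down, the budget gives x* = M/(p_x + p_y·(y/x)) and y* = (y/x)·x*.
Numerically y/x = 0.626783, so x* = 435/(11 + 14·0.626783) = 21.9975 and y* = 0.626783·21.9975 = 13.7877.
Expenditure on y: 14·13.7877 = 193.0274; share = 0.4437.

share on y = 0.4437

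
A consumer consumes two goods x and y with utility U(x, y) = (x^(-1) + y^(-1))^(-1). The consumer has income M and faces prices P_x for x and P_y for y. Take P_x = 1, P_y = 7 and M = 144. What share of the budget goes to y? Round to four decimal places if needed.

share on y = 0.7257

From the CES first-order condition, (y/x)^(2) = P_x/P_y.
Solve for the ratio: y/x = [P_x/P_y]^(0.5).
Substitute y = (y/x)·x into the budget: x* = M/(P_x + P_y·(y/x)).
Numerically y/x = 0.377964, so x* = 144/(1 + 7·0.377964) = 39.498 and y* = 0.377964·39.498 = 14.9289.
Expenditure on y: 7·14.9289 = 104.502; share = 0.7257.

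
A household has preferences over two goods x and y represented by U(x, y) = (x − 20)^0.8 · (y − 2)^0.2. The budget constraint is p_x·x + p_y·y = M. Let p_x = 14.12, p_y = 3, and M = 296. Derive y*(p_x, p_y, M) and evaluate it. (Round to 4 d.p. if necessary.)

y* = 2.5067

This is Cobb-Douglas in (x−20, y−2): tangency gives 0.8·p_y·(y−2) = 0.2·p_x·(x−20).
After buying the subsistence bundle (20, 2), a share 0.8 of the remaining income goes to x: x* = 20 + 0.8·(M − 20p_x − 2p_y)/p_x.
Discretionary income = 296 − 20·14.12 − 2·3 = 7.6; y* = 2 + 0.2·7.6/3 = 2.5067.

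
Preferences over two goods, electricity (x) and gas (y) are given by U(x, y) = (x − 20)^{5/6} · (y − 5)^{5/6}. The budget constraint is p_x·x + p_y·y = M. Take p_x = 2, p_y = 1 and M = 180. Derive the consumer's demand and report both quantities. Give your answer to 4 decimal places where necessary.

Let x' = x−20, y' = y−5. MRS = y'/x' = p_x/p_y.
Substituting into the budget: x* = 20 + 0.5·(M − 20·p_x − 5·p_y)/p_x, and y* = 5 + 0.5·(…)/p_y.
Discretionary income = 180 − 20·2 − 5·1 = 135; x* = 20 + 0.5·135/2 = 53.75; y* = 5 + 0.5·135/1 = 72.5.

x* = 53.75, y* = 72.5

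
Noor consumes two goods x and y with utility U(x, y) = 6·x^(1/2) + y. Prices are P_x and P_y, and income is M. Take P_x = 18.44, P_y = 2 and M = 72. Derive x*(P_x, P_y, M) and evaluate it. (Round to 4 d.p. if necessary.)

Utility is quasi-linear in y; the FOC for x is 3/√x = P_x/P_y.
Solve: √x = 3·P_y/P_x, so x*(P_x,P_y) = (3·P_y/P_x)², and y* = (M − P_x·x*)/P_y.
Plugging in: x* = (3·2/18.44)² = 0.1059.

x* = 0.1059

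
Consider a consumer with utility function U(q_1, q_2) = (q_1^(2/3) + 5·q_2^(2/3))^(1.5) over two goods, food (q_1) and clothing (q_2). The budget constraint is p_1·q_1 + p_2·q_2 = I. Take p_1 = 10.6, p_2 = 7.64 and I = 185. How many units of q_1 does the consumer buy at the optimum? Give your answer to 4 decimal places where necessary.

MU_q_1 ∝ q_1^(-1/3), MU_q_2 ∝ 5·q_2^(-1/3), so MRS = (1/5)·(q_2/q_1)^(1/3) = p_1/p_2.
Hence q_2/q_1 = (5·p_1/p_2)^(1/(1/3)), i.e. raised to the 3 power.
Substitute q_2 = (q_2/q_1)·q_1 into the budget: q_1* = I/(p_1 + p_2·(q_2/q_1)).
Numerically q_2/q_1 = 333.847042, so q_1* = 185/(10.6 + 7.64·333.847042) = 0.0722.

q_1* = 0.0722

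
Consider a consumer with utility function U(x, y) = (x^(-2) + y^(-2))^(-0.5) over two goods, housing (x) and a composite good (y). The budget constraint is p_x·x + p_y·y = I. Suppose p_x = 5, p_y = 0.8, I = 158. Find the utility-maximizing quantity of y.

y* = 44.9577

MRS = MU_x/MU_y = (y/x)^(3). Set equal to p_x/p_y.
Solve for the ratio: y/x = [p_x/p_y]^(1/3).
Substitute y = (y/x)·x into the budget: x* = I/(p_x + p_y·(y/x)).
Numerically y/x = 1.842016, so x* = 158/(5 + 0.8·1.842016) = 24.4068 and y* = 1.842016·24.4068 = 44.9577.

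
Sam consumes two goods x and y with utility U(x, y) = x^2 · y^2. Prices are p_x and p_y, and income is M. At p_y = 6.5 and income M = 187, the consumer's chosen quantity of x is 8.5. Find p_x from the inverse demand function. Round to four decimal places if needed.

p_x = 11

MU_x/MU_y = (2·y)/(2·x); tangency sets this equal to p_x/p_y.
So 2·p_y·y = 2·p_x·x; combined with the budget, a share 0.5 of income goes to x.
Demand: x*(p_x,p_y,M) = 0.5·M/p_x and y* = 0.5·M/p_y.
Set x* = 8.5 in the demand function and solve for p_x: p_x = 11.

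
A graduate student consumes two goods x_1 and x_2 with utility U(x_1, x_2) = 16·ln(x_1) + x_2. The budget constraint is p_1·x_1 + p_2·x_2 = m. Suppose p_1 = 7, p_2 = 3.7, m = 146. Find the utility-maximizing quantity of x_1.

x_1* = 8.4571

MU_x_1 = 16/x_1, MU_x_2 = 1. Tangency: 16/x_1 = p_1/p_2.
So x_1*(p_1,p_2) = 16·p_2/p_1, independent of income; and x_2* = (m − 16·p_2)/p_2.
At the given prices: x_1* = 16·3.7/7 = 8.4571.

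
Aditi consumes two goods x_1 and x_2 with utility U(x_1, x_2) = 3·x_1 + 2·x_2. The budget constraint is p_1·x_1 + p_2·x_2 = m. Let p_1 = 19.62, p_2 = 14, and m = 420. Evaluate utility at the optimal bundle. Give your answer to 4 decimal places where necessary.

V = 64.2202

Linear utility — the consumer picks whichever good has higher MU/price: 3/19.62 = 0.1529 vs 2/14 = 0.1429.
x_1 gives more utility per dollar, so spend all income on x_1: x_1* = m/p_1, x_2* = 0.
Numerically: x_1* = 21.4067, x_2* = 0.
Utility at the optimum: U(21.4067, 0) = 64.2202.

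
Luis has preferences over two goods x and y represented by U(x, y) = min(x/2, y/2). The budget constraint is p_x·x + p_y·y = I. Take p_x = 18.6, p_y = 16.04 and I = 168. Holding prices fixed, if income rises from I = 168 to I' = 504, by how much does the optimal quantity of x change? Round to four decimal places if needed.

Demand: x*(p_x,p_y,I) = 2·I/(2·p_x + 2·p_y), y* = 2·I/(2·p_x + 2·p_y).
Here 2·18.6 + 2·16.04 = 69.28, giving x* = 4.8499.
At I' = 504: x* = 14.5497. Change: 14.5497 − 4.8499 = 9.6998.

Δx* = 9.6998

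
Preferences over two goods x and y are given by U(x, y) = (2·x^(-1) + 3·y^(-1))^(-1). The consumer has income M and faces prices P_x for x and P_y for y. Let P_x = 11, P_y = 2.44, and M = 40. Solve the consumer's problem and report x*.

From the CES first-order condition, (2/3)·(y/x)^(2) = P_x/P_y.
Solve for the ratio: y/x = [(3/2)·P_x/P_y]^(0.5).
Substitute y = (y/x)·x into the budget: x* = M/(P_x + P_y·(y/x)).
Numerically y/x = 2.600441, so x* = 40/(11 + 2.44·2.600441) = 2.3061.

x* = 2.3061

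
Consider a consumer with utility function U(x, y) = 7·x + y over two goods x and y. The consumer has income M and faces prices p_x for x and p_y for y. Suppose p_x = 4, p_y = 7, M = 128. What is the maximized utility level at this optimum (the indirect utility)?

V = 224

Linear utility — the consumer picks whichever good has higher MU/price: 7/4 = 1.75 vs 1/7 = 0.1429.
x gives more utility per dollar, so spend all income on x: x* = M/p_x, y* = 0.
Numerically: x* = 32, y* = 0.
Utility at the optimum: U(32, 0) = 224.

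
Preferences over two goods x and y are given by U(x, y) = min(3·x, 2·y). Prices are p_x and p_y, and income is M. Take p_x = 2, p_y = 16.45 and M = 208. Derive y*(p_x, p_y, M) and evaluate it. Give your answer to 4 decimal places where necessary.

y* = 11.6963

With perfect complements, no substitution: consume in ratio x:y = 2:3.
Budget: p_x·x + p_y·(3/2)·x = M, so (2·p_x + 3·p_y)·x = 2·M.
Demand: x*(p_x,p_y,M) = 2·M/(2·p_x + 3·p_y), y* = 3·M/(2·p_x + 3·p_y).
Here 2·2 + 3·16.45 = 53.35, giving y* = 11.6963.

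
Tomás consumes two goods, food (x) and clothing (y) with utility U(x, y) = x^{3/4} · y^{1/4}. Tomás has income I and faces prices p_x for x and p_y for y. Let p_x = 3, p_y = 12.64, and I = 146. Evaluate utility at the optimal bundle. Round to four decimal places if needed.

Tangency: MRS = 3·y/x = p_x/p_y.
So 0.75·p_y·y = 0.25·p_x·x; combined with the budget, a share 0.75 of income goes to x.
Demand: x*(p_x,p_y,I) = 0.75·I/p_x and y* = 0.25·I/p_y.
At p_x=3, p_y=12.64, I=146: x* = 0.75·146/3 = 36.5, y* = 2.8877.
Utility at the optimum: U(36.5, 2.8877) = 19.3578.

V = 19.3578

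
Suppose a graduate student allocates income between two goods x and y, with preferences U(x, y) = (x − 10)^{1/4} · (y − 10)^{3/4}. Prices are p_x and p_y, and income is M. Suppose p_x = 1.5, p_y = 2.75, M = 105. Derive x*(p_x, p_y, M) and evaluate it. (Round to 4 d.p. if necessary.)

Let x' = x−10, y' = y−10. MRS = (1/3)·y'/x' = p_x/p_y.
After buying the subsistence bundle (10, 10), a share 0.25 of the remaining income goes to x: x* = 10 + 0.25·(M − 10p_x − 10p_y)/p_x.
Discretionary income = 105 − 10·1.5 − 10·2.75 = 62.5; x* = 10 + 0.25·62.5/1.5 = 20.4167.

x* = 20.4167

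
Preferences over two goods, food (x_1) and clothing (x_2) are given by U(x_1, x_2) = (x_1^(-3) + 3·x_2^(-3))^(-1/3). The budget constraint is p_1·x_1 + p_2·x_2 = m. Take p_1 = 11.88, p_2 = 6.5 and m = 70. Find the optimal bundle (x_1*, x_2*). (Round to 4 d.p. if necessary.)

x_1* = 3.2071, x_2* = 4.9076

With the ratio pinned down, the budget gives x_1* = m/(p_1 + p_2·(x_2/x_1)) and x_2* = (x_2/x_1)·x_1*.
Numerically x_2/x_1 = 1.530228, so x_1* = 70/(11.88 + 6.5·1.530228) = 3.2071 and x_2* = 1.530228·3.2071 = 4.9076.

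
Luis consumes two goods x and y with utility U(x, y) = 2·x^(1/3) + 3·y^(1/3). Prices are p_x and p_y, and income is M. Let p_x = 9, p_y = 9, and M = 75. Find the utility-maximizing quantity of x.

x* = 2.9373

From the CES first-order condition, (2/3)·(y/x)^(2/3) = p_x/p_y.
Solve for the ratio: y/x = [(3/2)·p_x/p_y]^(1.5).
Substitute y = (y/x)·x into the budget: x* = M/(p_x + p_y·(y/x)).
Numerically y/x = 1.837117, so x* = 75/(9 + 9·1.837117) = 2.9373.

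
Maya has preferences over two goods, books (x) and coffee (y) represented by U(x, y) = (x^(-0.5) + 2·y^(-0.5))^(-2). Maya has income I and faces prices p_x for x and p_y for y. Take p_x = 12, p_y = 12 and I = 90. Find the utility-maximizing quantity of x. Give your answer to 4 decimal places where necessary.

x* = 2.8987

MRS = MU_x/MU_y = (1/2)·(y/x)^(1.5). Set equal to p_x/p_y.
Solve for the ratio: y/x = [2·p_x/p_y]^(2/3).
Substitute y = (y/x)·x into the budget: x* = I/(p_x + p_y·(y/x)).
Numerically y/x = 1.587401, so x* = 90/(12 + 12·1.587401) = 2.8987.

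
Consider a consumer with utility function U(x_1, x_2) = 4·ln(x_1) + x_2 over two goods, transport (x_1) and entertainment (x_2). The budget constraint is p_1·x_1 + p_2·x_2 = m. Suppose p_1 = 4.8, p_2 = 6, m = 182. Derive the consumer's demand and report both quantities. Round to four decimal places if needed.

x_1* = 5, x_2* = 26.3333

Set MRS = p_1/p_2: (4/x_1)/1 = p_1/p_2.
So x_1*(p_1,p_2) = 4·p_2/p_1, independent of income; and x_2* = (m − 4·p_2)/p_2.
At the given prices: x_1* = 4·6/4.8 = 5, and x_2* = 26.3333.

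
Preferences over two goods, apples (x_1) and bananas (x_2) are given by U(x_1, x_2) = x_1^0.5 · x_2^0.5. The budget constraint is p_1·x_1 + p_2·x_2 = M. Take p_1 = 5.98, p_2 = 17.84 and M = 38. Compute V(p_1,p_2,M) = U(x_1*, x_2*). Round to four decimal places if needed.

V = 1.8395

Demand: x_1*(p_1,p_2,M) = 0.5·M/p_1 and x_2* = 0.5·M/p_2.
At p_1=5.98, p_2=17.84, M=38: x_1* = 0.5·38/5.98 = 3.1773, x_2* = 1.065.
Utility at the optimum: U(3.1773, 1.065) = 1.8395.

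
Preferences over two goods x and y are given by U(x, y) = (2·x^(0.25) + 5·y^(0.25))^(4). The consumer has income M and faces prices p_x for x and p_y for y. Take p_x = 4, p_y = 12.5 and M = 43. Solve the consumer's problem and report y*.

y* = 2.4041

MU_x ∝ 2·x^(-0.75), MU_y ∝ 5·y^(-0.75), so MRS = (2/5)·(y/x)^(0.75) = p_x/p_y.
Hence y/x = ((5/2)·p_x/p_y)^(1/(0.75)), i.e. raised to the 4/3 power.
Substitute y = (y/x)·x into the budget: x* = M/(p_x + p_y·(y/x)).
Numerically y/x = 0.742654, so x* = 43/(4 + 12.5·0.742654) = 3.2372 and y* = 0.742654·3.2372 = 2.4041.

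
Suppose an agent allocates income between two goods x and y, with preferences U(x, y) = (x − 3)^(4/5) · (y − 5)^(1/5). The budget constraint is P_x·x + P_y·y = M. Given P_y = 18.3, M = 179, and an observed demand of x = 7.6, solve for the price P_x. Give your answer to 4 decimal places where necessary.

P_x = 10

MRS = 4·(y−5)/(x−3). Tangency with P_x/P_y gives y−5 = (1/4)·(P_x/P_y)·(x−3).
After buying the subsistence bundle (3, 5), a share 0.8 of the remaining income goes to x: x* = 3 + 0.8·(M − 3P_x − 5P_y)/P_x.
Set x* = 7.6 in the demand function and solve for P_x: P_x = 10.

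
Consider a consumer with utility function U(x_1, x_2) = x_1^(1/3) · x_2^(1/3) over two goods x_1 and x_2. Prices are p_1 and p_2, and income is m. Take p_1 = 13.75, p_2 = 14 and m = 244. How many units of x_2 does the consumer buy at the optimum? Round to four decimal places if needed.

The MRS is x_2/x_1. Set MRS = p_1/p_2.
So 1/3·p_2·x_2 = 1/3·p_1·x_1; combined with the budget, a share 0.5 of income goes to x_1.
Demand: x_1*(p_1,p_2,m) = 0.5·m/p_1 and x_2* = 0.5·m/p_2.
At p_1=13.75, p_2=14, m=244: x_2* = 0.5·244/14 = 8.7143.

x_2* = 8.7143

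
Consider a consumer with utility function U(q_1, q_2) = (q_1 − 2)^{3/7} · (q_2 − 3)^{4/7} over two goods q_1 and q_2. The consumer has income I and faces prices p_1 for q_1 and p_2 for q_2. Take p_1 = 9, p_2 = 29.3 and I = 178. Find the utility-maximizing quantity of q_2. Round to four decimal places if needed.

q_2* = 4.4061

MRS = (3/4)·(q_2−3)/(q_1−2). Tangency with p_1/p_2 gives q_2−3 = (4/3)·(p_1/p_2)·(q_1−2).
After buying the subsistence bundle (2, 3), a share 3/7 of the remaining income goes to q_1: q_1* = 2 + 3/7·(I − 2p_1 − 3p_2)/p_1.
Discretionary income = 178 − 2·9 − 3·29.3 = 72.1; q_2* = 3 + 4/7·72.1/29.3 = 4.4061.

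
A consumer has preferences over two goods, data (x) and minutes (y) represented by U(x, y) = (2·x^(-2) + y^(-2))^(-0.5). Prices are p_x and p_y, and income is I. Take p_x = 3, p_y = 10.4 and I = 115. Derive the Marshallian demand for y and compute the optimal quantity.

y* = 7.1338

MU_x ∝ 2·x^(-3), MU_y ∝ y^(-3), so MRS = 2·(y/x)^(3) = p_x/p_y.
Solve for the ratio: y/x = [(1/2)·p_x/p_y]^(1/3).
Substitute y = (y/x)·x into the budget: x* = I/(p_x + p_y·(y/x)).
Numerically y/x = 0.524428, so x* = 115/(3 + 10.4·0.524428) = 13.6029 and y* = 0.524428·13.6029 = 7.1338.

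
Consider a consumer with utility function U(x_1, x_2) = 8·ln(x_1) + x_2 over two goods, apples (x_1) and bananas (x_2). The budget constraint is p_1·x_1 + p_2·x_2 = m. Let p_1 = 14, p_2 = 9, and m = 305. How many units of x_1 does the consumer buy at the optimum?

MU_x_1 = 8/x_1, MU_x_2 = 1. Tangency: 8/x_1 = p_1/p_2.
So x_1*(p_1,p_2) = 8·p_2/p_1, independent of income; and x_2* = (m − 8·p_2)/p_2.
At the given prices: x_1* = 8·9/14 = 5.1429.

x_1* = 5.1429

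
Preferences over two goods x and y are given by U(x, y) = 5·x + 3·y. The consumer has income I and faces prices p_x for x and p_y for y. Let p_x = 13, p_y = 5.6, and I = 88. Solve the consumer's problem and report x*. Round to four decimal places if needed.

Perfect substitutes: compare marginal utility per dollar. 5/p_x vs 3/p_y → 0.3846 vs 0.5357.
y gives more utility per dollar, so spend all income on y: y* = I/p_y, x* = 0.
Numerically: x* = 0, y* = 15.7143.

x* = 0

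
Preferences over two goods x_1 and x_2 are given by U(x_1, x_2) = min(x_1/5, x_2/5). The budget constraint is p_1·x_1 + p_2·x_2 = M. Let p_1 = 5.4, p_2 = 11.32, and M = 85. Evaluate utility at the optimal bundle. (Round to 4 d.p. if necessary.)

With perfect complements, no substitution: consume in ratio x_1:x_2 = 5:5.
Budget: p_1·x_1 + p_2·x_1 = M, so (5·p_1 + 5·p_2)·x_1 = 5·M.
Demand: x_1*(p_1,p_2,M) = 5·M/(5·p_1 + 5·p_2), x_2* = 5·M/(5·p_1 + 5·p_2).
Here 5·5.4 + 5·11.32 = 83.6, giving x_1* = 5.0837 and x_2* = 5.0837.
Utility at the optimum: U(5.0837, 5.0837) = 1.0167.

V = 1.0167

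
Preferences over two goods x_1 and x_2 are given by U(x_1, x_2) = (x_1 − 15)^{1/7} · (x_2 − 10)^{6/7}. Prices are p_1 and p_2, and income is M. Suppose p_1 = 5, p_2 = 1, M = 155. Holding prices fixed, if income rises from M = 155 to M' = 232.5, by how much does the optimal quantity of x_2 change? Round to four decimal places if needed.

MRS = (1/6)·(x_2−10)/(x_1−15). Tangency with p_1/p_2 gives x_2−10 = 6·(p_1/p_2)·(x_1−15).
Substituting into the budget: x_1* = 15 + 1/7·(M − 15·p_1 − 10·p_2)/p_1, and x_2* = 10 + 6/7·(…)/p_2.
Discretionary income = 155 − 15·5 − 10·1 = 70; x_2* = 10 + 6/7·70/1 = 70.
At M' = 232.5: x_2* = 136.4286. Change: 136.4286 − 70 = 66.4286.

Δx_2* = 66.4286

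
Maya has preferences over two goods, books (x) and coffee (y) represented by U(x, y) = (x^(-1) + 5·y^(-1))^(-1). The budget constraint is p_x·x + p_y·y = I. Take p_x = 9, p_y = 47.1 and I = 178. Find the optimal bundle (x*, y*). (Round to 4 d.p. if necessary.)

From the CES first-order condition, (1/5)·(y/x)^(2) = p_x/p_y.
Solve for the ratio: y/x = [5·p_x/p_y]^(0.5).
Substitute y = (y/x)·x into the budget: x* = I/(p_x + p_y·(y/x)).
Numerically y/x = 0.977453, so x* = 178/(9 + 47.1·0.977453) = 3.2341 and y* = 0.977453·3.2341 = 3.1612.

x* = 3.2341, y* = 3.1612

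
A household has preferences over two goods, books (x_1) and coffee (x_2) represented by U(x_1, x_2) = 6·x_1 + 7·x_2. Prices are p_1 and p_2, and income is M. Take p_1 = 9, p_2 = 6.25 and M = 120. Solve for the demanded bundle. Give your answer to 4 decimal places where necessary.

Perfect substitutes: compare marginal utility per dollar. 6/p_1 vs 7/p_2 → 0.6667 vs 1.12.
x_2 gives more utility per dollar, so spend all income on x_2: x_2* = M/p_2, x_1* = 0.
Numerically: x_1* = 0, x_2* = 19.2.

x_1* = 0, x_2* = 19.2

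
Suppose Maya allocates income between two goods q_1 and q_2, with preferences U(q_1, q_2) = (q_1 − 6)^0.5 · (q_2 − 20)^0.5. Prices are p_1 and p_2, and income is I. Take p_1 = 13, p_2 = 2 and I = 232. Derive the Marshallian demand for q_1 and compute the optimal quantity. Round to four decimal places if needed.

MRS = (q_2−20)/(q_1−6). Tangency with p_1/p_2 gives q_2−20 = (p_1/p_2)·(q_1−6).
Substituting into the budget: q_1* = 6 + 0.5·(I − 6·p_1 − 20·p_2)/p_1, and q_2* = 20 + 0.5·(…)/p_2.
Discretionary income = 232 − 6·13 − 20·2 = 114; q_1* = 6 + 0.5·114/13 = 10.3846.

q_1* = 10.3846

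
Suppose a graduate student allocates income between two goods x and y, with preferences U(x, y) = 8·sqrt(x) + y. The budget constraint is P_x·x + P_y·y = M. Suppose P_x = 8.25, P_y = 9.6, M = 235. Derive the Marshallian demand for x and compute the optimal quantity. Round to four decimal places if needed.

x* = 21.6648

Set MRS = P_x/P_y: 4·x^(−1/2) = P_x/P_y.
Solve: √x = 4·P_y/P_x, so x*(P_x,P_y) = (4·P_y/P_x)², and y* = (M − P_x·x*)/P_y.
Plugging in: x* = (4·9.6/8.25)² = 21.6648.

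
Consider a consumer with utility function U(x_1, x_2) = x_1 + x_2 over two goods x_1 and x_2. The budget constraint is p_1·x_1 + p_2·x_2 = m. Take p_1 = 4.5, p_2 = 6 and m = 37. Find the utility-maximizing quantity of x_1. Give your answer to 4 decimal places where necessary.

x_1* = 8.2222

Linear utility — the consumer picks whichever good has higher MU/price: 1/4.5 = 0.2222 vs 1/6 = 0.1667.
x_1 gives more utility per dollar, so spend all income on x_1: x_1* = m/p_1, x_2* = 0.
Numerically: x_1* = 8.2222, x_2* = 0.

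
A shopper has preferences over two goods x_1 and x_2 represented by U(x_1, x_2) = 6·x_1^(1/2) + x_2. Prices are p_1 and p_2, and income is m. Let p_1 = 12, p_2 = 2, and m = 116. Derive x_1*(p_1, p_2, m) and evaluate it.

x_1* = 0.25

Plugging in: x_1* = (3·2/12)² = 0.25.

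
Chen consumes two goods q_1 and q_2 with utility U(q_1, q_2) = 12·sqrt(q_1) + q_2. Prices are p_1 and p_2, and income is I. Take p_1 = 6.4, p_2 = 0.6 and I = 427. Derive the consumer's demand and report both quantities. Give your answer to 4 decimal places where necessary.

MU_q_1 = 6/√q_1, MU_q_2 = 1. Tangency: 6/√q_1 = p_1/p_2.
Thus q_1* = (6·p_2/p_1)² — independent of I — with the rest of income spent on q_2.
Plugging in: q_1* = (6·0.6/6.4)² = 0.3164, q_2* = 708.2917.

q_1* = 0.3164, q_2* = 708.2917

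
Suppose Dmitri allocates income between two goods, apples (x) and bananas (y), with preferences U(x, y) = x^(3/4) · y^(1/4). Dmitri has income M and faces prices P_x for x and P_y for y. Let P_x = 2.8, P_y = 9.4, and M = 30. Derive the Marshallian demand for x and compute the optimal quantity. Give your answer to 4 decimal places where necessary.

x* = 8.0357

Demand: x*(P_x,P_y,M) = 0.75·M/P_x and y* = 0.25·M/P_y.
At P_x=2.8, P_y=9.4, M=30: x* = 0.75·30/2.8 = 8.0357.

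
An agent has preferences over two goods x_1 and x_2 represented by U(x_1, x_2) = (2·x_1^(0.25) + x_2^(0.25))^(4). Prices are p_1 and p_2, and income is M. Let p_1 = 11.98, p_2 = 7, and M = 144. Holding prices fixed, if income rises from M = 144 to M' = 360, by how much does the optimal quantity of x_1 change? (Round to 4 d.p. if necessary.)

Δx_1* = 12.2263

MU_x_1 ∝ 2·x_1^(-0.75), MU_x_2 ∝ x_2^(-0.75), so MRS = 2·(x_2/x_1)^(0.75) = p_1/p_2.
Hence x_2/x_1 = ((1/2)·p_1/p_2)^(1/(0.75)), i.e. raised to the 4/3 power.
With the ratio pinned down, the budget gives x_1* = M/(p_1 + p_2·(x_2/x_1)) and x_2* = (x_2/x_1)·x_1*.
Numerically x_2/x_1 = 0.812403, so x_1* = 144/(11.98 + 7·0.812403) = 8.1509.
At M' = 360: x_1* = 20.3772. Change: 20.3772 − 8.1509 = 12.2263.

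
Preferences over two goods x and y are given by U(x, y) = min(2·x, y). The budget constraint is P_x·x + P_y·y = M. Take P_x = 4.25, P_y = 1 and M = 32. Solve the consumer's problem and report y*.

y* = 10.24

Leontief preferences: the optimum is at the kink where x/1 = y/2, i.e. y = 2·x.
Budget: P_x·x + P_y·2·x = M, so (P_x + 2·P_y)·x = M.
Demand: x*(P_x,P_y,M) = M/(P_x + 2·P_y), y* = 2·M/(P_x + 2·P_y).
Here 4.25 + 2·1 = 6.25, giving y* = 10.24.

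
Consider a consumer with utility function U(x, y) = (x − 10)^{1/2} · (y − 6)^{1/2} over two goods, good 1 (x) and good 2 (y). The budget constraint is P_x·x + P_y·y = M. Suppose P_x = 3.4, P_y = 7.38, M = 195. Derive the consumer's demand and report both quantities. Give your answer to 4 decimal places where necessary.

Substituting into the budget: x* = 10 + 0.5·(M − 10·P_x − 6·P_y)/P_x, and y* = 6 + 0.5·(…)/P_y.
Discretionary income = 195 − 10·3.4 − 6·7.38 = 116.72; x* = 10 + 0.5·116.72/3.4 = 27.1647; y* = 6 + 0.5·116.72/7.38 = 13.9079.

x* = 27.1647, y* = 13.9079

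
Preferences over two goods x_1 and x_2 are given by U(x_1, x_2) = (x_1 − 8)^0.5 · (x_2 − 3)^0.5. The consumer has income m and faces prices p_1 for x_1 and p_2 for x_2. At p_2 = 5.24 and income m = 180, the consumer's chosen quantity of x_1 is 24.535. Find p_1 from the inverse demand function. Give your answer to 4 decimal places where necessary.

p_1 = 4

Let x_1' = x_1−8, x_2' = x_2−3. MRS = x_2'/x_1' = p_1/p_2.
After buying the subsistence bundle (8, 3), a share 0.5 of the remaining income goes to x_1: x_1* = 8 + 0.5·(m − 8p_1 − 3p_2)/p_1.
Set x_1* = 24.535 in the demand function and solve for p_1: p_1 = 4.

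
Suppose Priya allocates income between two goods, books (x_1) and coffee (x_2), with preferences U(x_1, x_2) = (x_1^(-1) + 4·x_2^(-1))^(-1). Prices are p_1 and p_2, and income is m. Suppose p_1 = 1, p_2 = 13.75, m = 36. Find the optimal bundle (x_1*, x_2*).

x_1* = 4.2775, x_2* = 2.3071

With the ratio pinned down, the budget gives x_1* = m/(p_1 + p_2·(x_2/x_1)) and x_2* = (x_2/x_1)·x_1*.
Numerically x_2/x_1 = 0.53936, so x_1* = 36/(1 + 13.75·0.53936) = 4.2775 and x_2* = 0.53936·4.2775 = 2.3071.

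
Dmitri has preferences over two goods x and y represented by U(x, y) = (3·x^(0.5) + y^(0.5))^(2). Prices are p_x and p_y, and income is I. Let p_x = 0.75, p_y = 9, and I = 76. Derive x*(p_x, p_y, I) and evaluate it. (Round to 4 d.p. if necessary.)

x* = 100.4037

From the CES first-order condition, 3·(y/x)^(0.5) = p_x/p_y.
Hence y/x = ((1/3)·p_x/p_y)^(1/(0.5)), i.e. raised to the 2 power.
Substitute y = (y/x)·x into the budget: x* = I/(p_x + p_y·(y/x)).
Numerically y/x = 0.000772, so x* = 76/(0.75 + 9·0.000772) = 100.4037.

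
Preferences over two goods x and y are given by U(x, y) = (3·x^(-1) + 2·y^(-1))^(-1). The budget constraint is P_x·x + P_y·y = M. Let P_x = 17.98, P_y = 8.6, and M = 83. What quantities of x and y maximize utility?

x* = 2.9503, y* = 3.4831

MU_x ∝ 3·x^(-2), MU_y ∝ 2·y^(-2), so MRS = (3/2)·(y/x)^(2) = P_x/P_y.
Hence y/x = ((2/3)·P_x/P_y)^(1/(2)), i.e. raised to the 0.5 power.
Substitute y = (y/x)·x into the budget: x* = M/(P_x + P_y·(y/x)).
Numerically y/x = 1.180592, so x* = 83/(17.98 + 8.6·1.180592) = 2.9503 and y* = 1.180592·2.9503 = 3.4831.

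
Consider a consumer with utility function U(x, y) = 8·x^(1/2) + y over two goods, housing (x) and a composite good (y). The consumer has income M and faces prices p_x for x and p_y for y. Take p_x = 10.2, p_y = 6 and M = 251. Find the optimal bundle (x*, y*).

MU_x = 4/√x, MU_y = 1. Tangency: 4/√x = p_x/p_y.
Solve: √x = 4·p_y/p_x, so x*(p_x,p_y) = (4·p_y/p_x)², and y* = (M − p_x·x*)/p_y.
Plugging in: x* = (4·6/10.2)² = 5.5363, y* = 32.4216.

x* = 5.5363, y* = 32.4216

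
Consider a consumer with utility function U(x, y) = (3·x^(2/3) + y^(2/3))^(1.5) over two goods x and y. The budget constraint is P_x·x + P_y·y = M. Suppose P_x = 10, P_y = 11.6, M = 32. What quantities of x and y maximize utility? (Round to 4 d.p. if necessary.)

x* = 3.1143, y* = 0.0739

Substitute y = (y/x)·x into the budget: x* = M/(P_x + P_y·(y/x)).
Numerically y/x = 0.023728, so x* = 32/(10 + 11.6·0.023728) = 3.1143 and y* = 0.023728·3.1143 = 0.0739.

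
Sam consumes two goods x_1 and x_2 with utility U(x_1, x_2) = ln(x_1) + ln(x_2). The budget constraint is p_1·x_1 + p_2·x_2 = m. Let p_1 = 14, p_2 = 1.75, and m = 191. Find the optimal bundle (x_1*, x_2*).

x_1* = 6.8214, x_2* = 54.5714

MU_x_1/MU_x_2 = (x_2)/(x_1); tangency sets this equal to p_1/p_2.
So p_2·x_2 = p_1·x_1; combined with the budget, a share 0.5 of income goes to x_1.
Demand: x_1*(p_1,p_2,m) = 0.5·m/p_1 and x_2* = 0.5·m/p_2.
At p_1=14, p_2=1.75, m=191: x_1* = 0.5·191/14 = 6.8214, x_2* = 54.5714.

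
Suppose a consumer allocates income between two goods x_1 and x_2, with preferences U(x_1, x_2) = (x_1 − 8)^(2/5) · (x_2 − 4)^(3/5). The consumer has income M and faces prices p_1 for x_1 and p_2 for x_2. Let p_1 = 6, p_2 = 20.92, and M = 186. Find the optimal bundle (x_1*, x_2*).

x_1* = 11.6213, x_2* = 5.5579

Let x_1' = x_1−8, x_2' = x_2−4. MRS = (2/3)·x_2'/x_1' = p_1/p_2.
After buying the subsistence bundle (8, 4), a share 0.4 of the remaining income goes to x_1: x_1* = 8 + 0.4·(M − 8p_1 − 4p_2)/p_1.
Discretionary income = 186 − 8·6 − 4·20.92 = 54.32; x_1* = 8 + 0.4·54.32/6 = 11.6213; x_2* = 4 + 0.6·54.32/20.92 = 5.5579.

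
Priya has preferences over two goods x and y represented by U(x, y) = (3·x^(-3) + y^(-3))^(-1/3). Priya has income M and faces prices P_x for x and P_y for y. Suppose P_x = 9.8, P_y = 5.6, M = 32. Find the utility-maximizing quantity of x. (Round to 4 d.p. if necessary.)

MRS = MU_x/MU_y = 3·(y/x)^(4). Set equal to P_x/P_y.
Hence y/x = ((1/3)·P_x/P_y)^(1/(4)), i.e. raised to the 0.25 power.
With the ratio pinned down, the budget gives x* = M/(P_x + P_y·(y/x)) and y* = (y/x)·x*.
Numerically y/x = 0.873935, so x* = 32/(9.8 + 5.6·0.873935) = 2.1778.

x* = 2.1778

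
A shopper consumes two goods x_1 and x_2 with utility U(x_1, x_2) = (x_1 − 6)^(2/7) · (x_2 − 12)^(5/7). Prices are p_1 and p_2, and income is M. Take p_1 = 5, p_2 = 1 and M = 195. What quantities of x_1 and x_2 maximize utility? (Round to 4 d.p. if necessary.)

Let x_1' = x_1−6, x_2' = x_2−12. MRS = (2/5)·x_2'/x_1' = p_1/p_2.
After buying the subsistence bundle (6, 12), a share 2/7 of the remaining income goes to x_1: x_1* = 6 + 2/7·(M − 6p_1 − 12p_2)/p_1.
Discretionary income = 195 − 6·5 − 12·1 = 153; x_1* = 6 + 2/7·153/5 = 14.7429; x_2* = 12 + 5/7·153/1 = 121.2857.

x_1* = 14.7429, x_2* = 121.2857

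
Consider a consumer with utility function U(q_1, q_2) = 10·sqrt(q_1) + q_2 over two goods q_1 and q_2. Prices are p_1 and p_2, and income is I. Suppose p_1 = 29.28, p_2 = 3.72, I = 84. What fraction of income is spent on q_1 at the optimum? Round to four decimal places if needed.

share on q_1 = 0.1407

Utility is quasi-linear in q_2; the FOC for q_1 is 5/√q_1 = p_1/p_2.
Thus q_1* = (5·p_2/p_1)² — independent of I — with the rest of income spent on q_2.
Plugging in: q_1* = (5·3.72/29.28)² = 0.4035, q_2* = 19.4044.
Expenditure on q_1: 29.28·0.4035 = 11.8156; share = 0.1407.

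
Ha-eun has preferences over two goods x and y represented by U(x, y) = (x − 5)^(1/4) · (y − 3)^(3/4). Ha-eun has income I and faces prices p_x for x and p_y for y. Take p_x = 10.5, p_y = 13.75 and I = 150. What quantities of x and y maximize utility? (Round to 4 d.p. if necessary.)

Discretionary income = 150 − 5·10.5 − 3·13.75 = 56.25; x* = 5 + 0.25·56.25/10.5 = 6.3393; y* = 3 + 0.75·56.25/13.75 = 6.0682.

x* = 6.3393, y* = 6.0682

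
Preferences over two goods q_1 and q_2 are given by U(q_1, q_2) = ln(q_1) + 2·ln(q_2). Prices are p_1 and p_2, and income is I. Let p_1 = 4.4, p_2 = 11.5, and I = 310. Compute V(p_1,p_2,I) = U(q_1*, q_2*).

MU_q_1/MU_q_2 = (q_2)/(2·q_1); tangency sets this equal to p_1/p_2.
Rearranging, p_2·q_2 = 2·p_1·q_1. Substituting into the budget gives p_1·q_1·(1 + 2) = I.
Demand: q_1*(p_1,p_2,I) = 1/3·I/p_1 and q_2* = 2/3·I/p_2.
At p_1=4.4, p_2=11.5, I=310: q_1* = 1/3·310/4.4 = 23.4848, q_2* = 17.971.
Utility at the optimum: U(23.4848, 17.971) = 8.9339.

V = 8.9339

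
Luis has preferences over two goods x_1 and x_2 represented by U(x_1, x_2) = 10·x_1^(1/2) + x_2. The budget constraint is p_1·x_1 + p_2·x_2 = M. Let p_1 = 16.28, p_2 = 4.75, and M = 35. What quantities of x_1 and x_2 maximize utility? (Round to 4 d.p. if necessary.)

MU_x_1 = 5/√x_1, MU_x_2 = 1. Tangency: 5/√x_1 = p_1/p_2.
Thus x_1* = (5·p_2/p_1)² — independent of M — with the rest of income spent on x_2.
Plugging in: x_1* = (5·4.75/16.28)² = 2.1282, x_2* = 0.0742.

x_1* = 2.1282, x_2* = 0.0742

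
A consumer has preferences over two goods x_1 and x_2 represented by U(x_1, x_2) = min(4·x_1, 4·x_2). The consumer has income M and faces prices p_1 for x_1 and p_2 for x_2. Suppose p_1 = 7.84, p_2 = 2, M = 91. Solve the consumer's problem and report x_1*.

Leontief preferences: the optimum is at the kink where x_1/4 = x_2/4, i.e. x_2 = x_1.
Budget: p_1·x_1 + p_2·x_1 = M, so (4·p_1 + 4·p_2)·x_1 = 4·M.
Demand: x_1*(p_1,p_2,M) = 4·M/(4·p_1 + 4·p_2), x_2* = 4·M/(4·p_1 + 4·p_2).
Here 4·7.84 + 4·2 = 39.36, giving x_1* = 9.248.

x_1* = 9.248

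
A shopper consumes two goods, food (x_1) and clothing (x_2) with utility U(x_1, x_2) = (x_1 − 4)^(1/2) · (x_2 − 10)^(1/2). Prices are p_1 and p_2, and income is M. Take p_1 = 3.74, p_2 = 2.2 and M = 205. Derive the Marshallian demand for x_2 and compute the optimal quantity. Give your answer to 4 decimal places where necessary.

x_2* = 48.1909

Let x_1' = x_1−4, x_2' = x_2−10. MRS = x_2'/x_1' = p_1/p_2.
After buying the subsistence bundle (4, 10), a share 0.5 of the remaining income goes to x_1: x_1* = 4 + 0.5·(M − 4p_1 − 10p_2)/p_1.
Discretionary income = 205 − 4·3.74 − 10·2.2 = 168.04; x_2* = 10 + 0.5·168.04/2.2 = 48.1909.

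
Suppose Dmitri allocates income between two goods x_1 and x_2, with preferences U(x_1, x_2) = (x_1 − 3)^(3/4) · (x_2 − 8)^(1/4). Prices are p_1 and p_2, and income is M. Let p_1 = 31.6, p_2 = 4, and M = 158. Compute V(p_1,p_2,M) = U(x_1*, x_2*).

Let x_1' = x_1−3, x_2' = x_2−8. MRS = 3·x_2'/x_1' = p_1/p_2.
After buying the subsistence bundle (3, 8), a share 0.75 of the remaining income goes to x_1: x_1* = 3 + 0.75·(M − 3p_1 − 8p_2)/p_1.
Discretionary income = 158 − 3·31.6 − 8·4 = 31.2; x_1* = 3 + 0.75·31.2/31.6 = 3.7405; x_2* = 8 + 0.25·31.2/4 = 9.95.
Utility at the optimum: U(3.7405, 9.95) = 0.9433.

V = 0.9433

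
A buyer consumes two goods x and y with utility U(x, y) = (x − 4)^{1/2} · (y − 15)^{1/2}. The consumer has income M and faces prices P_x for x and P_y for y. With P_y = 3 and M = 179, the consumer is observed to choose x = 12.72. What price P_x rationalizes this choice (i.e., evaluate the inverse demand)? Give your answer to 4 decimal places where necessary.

P_x = 6.25

MRS = (y−15)/(x−4). Tangency with P_x/P_y gives y−15 = (P_x/P_y)·(x−4).
After buying the subsistence bundle (4, 15), a share 0.5 of the remaining income goes to x: x* = 4 + 0.5·(M − 4P_x − 15P_y)/P_x.
Set x* = 12.72 in the demand function and solve for P_x: P_x = 6.25.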